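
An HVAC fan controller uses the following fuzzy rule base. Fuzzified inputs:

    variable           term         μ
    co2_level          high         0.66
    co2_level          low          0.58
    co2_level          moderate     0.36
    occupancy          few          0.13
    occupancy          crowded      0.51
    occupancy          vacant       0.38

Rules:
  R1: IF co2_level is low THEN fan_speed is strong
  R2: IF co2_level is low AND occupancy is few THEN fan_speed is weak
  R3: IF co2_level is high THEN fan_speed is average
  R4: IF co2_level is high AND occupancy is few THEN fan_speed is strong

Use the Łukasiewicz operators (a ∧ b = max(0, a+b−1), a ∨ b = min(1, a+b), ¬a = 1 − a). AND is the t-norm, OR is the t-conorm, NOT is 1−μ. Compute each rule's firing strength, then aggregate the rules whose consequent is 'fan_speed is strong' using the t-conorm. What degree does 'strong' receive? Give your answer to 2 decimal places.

0.58

R1: low=0.58 → w = 0.58
R2: low=0.58, few=0.13; AND[max(0, a+b−1)] → w = 0.00
R3: high=0.66 → w = 0.66
R4: high=0.66, few=0.13; AND[max(0, a+b−1)] → w = 0.00
Rules with consequent 'strong': {R1, R4} → strengths 0.58, 0.00
Aggregate via t-conorm [min(1, a+b)]: 0.58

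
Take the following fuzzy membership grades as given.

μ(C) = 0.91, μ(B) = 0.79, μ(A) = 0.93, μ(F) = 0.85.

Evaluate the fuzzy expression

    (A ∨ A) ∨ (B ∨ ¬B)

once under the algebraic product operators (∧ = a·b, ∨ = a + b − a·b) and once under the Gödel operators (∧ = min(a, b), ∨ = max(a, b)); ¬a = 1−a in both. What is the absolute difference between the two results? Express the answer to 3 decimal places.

Under algebraic product:
  A ∨ A = a + b − a·b on (0.9300, 0.9300) = 0.9951
  ¬B = 1 − 0.7900 = 0.2100
  B ∨ ¬B = a + b − a·b on (0.7900, 0.2100) = 0.8341
  (A ∨ A) ∨ (B ∨ ¬B) = a + b − a·b on (0.9951, 0.8341) = 0.9992
  → value = 0.9992
Under Gödel:
  A ∨ A = max(a, b) on (0.93, 0.93) = 0.93
  ¬B = 1 − 0.79 = 0.21
  B ∨ ¬B = max(a, b) on (0.79, 0.21) = 0.79
  (A ∨ A) ∨ (B ∨ ¬B) = max(a, b) on (0.93, 0.79) = 0.93
  → value = 0.9300
|0.9992 − 0.9300| = 0.069

0.069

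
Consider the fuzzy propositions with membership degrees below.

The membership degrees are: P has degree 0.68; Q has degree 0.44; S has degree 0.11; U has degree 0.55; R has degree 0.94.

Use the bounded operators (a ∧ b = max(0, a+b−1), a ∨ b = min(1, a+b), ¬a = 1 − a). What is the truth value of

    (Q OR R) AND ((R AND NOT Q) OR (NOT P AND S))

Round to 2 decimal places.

0.50

Q OR R = min(1, a+b) on (0.44, 0.94) = 1.00
NOT Q = 1 − 0.44 = 0.56
R AND NOT Q = max(0, a+b−1) on (0.94, 0.56) = 0.50
NOT P = 1 − 0.68 = 0.32
NOT P AND S = max(0, a+b−1) on (0.32, 0.11) = 0.00
(R AND NOT Q) OR (NOT P AND S) = min(1, a+b) on (0.50, 0.00) = 0.50
(Q OR R) AND ((R AND NOT Q) OR (NOT P AND S)) = max(0, a+b−1) on (1.00, 0.50) = 0.50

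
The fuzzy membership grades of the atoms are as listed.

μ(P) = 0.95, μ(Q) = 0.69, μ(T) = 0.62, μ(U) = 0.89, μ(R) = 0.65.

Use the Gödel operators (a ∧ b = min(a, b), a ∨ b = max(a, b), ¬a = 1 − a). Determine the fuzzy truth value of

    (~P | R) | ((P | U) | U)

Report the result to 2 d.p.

0.95

~P = 1 − 0.95 = 0.05
~P | R = max(a, b) on (0.05, 0.65) = 0.65
P | U = max(a, b) on (0.95, 0.89) = 0.95
(P | U) | U = max(a, b) on (0.95, 0.89) = 0.95
(~P | R) | ((P | U) | U) = max(a, b) on (0.65, 0.95) = 0.95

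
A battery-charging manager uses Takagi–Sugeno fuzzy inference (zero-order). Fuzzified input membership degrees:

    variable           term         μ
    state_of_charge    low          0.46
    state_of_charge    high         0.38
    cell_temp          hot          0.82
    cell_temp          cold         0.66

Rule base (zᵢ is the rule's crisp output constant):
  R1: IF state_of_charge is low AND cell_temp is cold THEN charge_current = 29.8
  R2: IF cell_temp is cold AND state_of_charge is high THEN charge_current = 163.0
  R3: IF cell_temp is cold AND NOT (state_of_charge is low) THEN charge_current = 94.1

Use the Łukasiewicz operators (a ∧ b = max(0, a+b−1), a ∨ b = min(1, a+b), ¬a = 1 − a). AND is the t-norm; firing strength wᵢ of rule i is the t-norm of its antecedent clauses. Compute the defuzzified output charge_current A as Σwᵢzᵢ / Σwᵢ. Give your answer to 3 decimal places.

80.322

R1 (z=29.8): low=0.46, cold=0.66; AND[max(0, a+b−1)] → w = 0.12
R2 (z=163.0): cold=0.66, high=0.38; AND[max(0, a+b−1)] → w = 0.04
R3 (z=94.1): cold=0.66, ¬low=1−0.46=0.54; AND[max(0, a+b−1)] → w = 0.20
Weighted average = (0.12·29.8 + 0.04·163.0 + 0.20·94.1) / (0.12 + 0.04 + 0.20)
  = 28.9160 / 0.3600 = 80.322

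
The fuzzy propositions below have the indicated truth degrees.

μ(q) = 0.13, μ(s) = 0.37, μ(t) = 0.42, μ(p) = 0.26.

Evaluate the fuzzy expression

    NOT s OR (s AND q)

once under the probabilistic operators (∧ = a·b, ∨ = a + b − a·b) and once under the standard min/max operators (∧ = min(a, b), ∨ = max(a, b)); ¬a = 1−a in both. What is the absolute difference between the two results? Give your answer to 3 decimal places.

0.018

Under probabilistic:
  NOT s = 1 − 0.3700 = 0.6300
  s AND q = a·b on (0.3700, 0.1300) = 0.0481
  NOT s OR (s AND q) = a + b − a·b on (0.6300, 0.0481) = 0.6478
  → value = 0.6478
Under standard min/max:
  NOT s = 1 − 0.37 = 0.63
  s AND q = min(a, b) on (0.37, 0.13) = 0.13
  NOT s OR (s AND q) = max(a, b) on (0.63, 0.13) = 0.63
  → value = 0.6300
|0.6478 − 0.6300| = 0.018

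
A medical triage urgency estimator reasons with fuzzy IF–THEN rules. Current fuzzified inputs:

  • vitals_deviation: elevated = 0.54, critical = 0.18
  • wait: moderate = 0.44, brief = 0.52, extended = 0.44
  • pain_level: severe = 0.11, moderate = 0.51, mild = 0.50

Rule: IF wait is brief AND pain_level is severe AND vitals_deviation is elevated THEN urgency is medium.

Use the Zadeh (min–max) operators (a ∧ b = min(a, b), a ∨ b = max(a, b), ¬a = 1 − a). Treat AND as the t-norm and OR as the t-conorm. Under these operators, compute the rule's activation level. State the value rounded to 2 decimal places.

0.11

firing strength: brief=0.52, severe=0.11, elevated=0.54; AND[min(a, b)] → w = 0.11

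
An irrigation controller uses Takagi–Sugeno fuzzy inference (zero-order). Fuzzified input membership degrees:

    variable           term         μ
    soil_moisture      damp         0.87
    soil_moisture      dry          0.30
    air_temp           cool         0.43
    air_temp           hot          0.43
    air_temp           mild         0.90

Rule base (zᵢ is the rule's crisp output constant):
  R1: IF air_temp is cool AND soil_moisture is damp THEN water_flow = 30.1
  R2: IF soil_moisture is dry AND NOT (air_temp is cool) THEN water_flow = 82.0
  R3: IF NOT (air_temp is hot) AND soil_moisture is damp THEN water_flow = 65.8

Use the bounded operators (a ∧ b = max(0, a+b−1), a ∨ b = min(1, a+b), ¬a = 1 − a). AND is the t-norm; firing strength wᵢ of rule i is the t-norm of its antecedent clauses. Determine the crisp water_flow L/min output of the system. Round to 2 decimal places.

51.33

R1 (z=30.1): cool=0.43, damp=0.87; AND[max(0, a+b−1)] → w = 0.30
R2 (z=82.0): dry=0.30, ¬cool=1−0.43=0.57; AND[max(0, a+b−1)] → w = 0.00
R3 (z=65.8): ¬hot=1−0.43=0.57, damp=0.87; AND[max(0, a+b−1)] → w = 0.44
Weighted average = (0.30·30.1 + 0.00·82.0 + 0.44·65.8) / (0.30 + 0.00 + 0.44)
  = 37.9820 / 0.7400 = 51.33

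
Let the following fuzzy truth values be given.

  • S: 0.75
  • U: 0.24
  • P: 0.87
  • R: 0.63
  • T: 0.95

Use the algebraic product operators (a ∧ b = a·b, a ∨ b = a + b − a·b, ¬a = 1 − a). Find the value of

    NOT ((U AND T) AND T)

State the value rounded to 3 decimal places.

0.783

U AND T = a·b on (0.2400, 0.9500) = 0.2280
(U AND T) AND T = a·b on (0.2280, 0.9500) = 0.2166
NOT ((U AND T) AND T) = 1 − 0.2166 = 0.7834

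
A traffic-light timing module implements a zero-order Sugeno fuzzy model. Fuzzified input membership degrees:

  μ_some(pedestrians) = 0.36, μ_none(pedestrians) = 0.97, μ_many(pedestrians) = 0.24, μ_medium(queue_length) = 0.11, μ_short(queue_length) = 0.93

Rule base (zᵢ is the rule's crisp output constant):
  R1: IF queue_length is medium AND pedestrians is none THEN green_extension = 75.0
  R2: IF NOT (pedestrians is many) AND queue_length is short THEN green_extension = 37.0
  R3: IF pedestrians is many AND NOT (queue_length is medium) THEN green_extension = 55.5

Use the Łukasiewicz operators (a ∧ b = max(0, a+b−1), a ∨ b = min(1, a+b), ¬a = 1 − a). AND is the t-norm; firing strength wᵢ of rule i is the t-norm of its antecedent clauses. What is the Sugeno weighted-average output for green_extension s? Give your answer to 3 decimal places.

R1 (z=75.0): medium=0.11, none=0.97; AND[max(0, a+b−1)] → w = 0.08
R2 (z=37.0): ¬many=1−0.24=0.76, short=0.93; AND[max(0, a+b−1)] → w = 0.69
R3 (z=55.5): many=0.24, ¬medium=1−0.11=0.89; AND[max(0, a+b−1)] → w = 0.13
Weighted average = (0.08·75.0 + 0.69·37.0 + 0.13·55.5) / (0.08 + 0.69 + 0.13)
  = 38.7450 / 0.9000 = 43.050

43.050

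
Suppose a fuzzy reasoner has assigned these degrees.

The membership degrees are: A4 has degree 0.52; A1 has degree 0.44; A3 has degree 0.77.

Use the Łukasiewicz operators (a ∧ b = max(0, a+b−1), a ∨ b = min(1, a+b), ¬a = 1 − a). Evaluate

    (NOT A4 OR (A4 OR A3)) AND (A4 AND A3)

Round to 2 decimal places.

NOT A4 = 1 − 0.52 = 0.48
A4 OR A3 = min(1, a+b) on (0.52, 0.77) = 1.00
NOT A4 OR (A4 OR A3) = min(1, a+b) on (0.48, 1.00) = 1.00
A4 AND A3 = max(0, a+b−1) on (0.52, 0.77) = 0.29
(NOT A4 OR (A4 OR A3)) AND (A4 AND A3) = max(0, a+b−1) on (1.00, 0.29) = 0.29

0.29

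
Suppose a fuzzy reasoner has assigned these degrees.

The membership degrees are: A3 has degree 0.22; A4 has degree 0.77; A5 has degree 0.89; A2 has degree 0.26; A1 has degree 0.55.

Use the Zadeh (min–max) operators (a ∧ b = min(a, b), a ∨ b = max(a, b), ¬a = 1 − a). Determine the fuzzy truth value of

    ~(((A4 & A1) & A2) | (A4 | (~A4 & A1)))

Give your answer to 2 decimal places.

0.23

A4 & A1 = min(a, b) on (0.77, 0.55) = 0.55
(A4 & A1) & A2 = min(a, b) on (0.55, 0.26) = 0.26
~A4 = 1 − 0.77 = 0.23
~A4 & A1 = min(a, b) on (0.23, 0.55) = 0.23
A4 | (~A4 & A1) = max(a, b) on (0.77, 0.23) = 0.77
((A4 & A1) & A2) | (A4 | (~A4 & A1)) = max(a, b) on (0.26, 0.77) = 0.77
~(((A4 & A1) & A2) | (A4 | (~A4 & A1))) = 1 − 0.77 = 0.23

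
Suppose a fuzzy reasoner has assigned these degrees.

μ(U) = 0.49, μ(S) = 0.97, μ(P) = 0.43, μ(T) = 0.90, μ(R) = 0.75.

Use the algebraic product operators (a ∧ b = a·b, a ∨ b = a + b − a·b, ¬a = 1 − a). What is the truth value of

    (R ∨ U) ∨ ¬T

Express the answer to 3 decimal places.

0.885

R ∨ U = a + b − a·b on (0.7500, 0.4900) = 0.8725
¬T = 1 − 0.9000 = 0.1000
(R ∨ U) ∨ ¬T = a + b − a·b on (0.8725, 0.1000) = 0.8853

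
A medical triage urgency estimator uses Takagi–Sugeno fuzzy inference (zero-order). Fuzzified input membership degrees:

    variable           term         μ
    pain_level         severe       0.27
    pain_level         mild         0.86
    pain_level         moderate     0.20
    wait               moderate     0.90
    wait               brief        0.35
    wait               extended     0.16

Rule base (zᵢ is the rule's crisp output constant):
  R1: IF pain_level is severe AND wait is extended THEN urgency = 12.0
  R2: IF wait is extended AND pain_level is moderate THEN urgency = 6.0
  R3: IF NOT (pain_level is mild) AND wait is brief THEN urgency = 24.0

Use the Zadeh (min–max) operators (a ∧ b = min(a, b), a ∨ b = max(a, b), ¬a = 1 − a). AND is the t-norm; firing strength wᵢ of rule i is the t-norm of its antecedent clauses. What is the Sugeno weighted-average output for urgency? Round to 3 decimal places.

13.565

R1 (z=12.0): severe=0.27, extended=0.16; AND[min(a, b)] → w = 0.16
R2 (z=6.0): extended=0.16, moderate=0.20; AND[min(a, b)] → w = 0.16
R3 (z=24.0): ¬mild=1−0.86=0.14, brief=0.35; AND[min(a, b)] → w = 0.14
Weighted average = (0.16·12.0 + 0.16·6.0 + 0.14·24.0) / (0.16 + 0.16 + 0.14)
  = 6.2400 / 0.4600 = 13.565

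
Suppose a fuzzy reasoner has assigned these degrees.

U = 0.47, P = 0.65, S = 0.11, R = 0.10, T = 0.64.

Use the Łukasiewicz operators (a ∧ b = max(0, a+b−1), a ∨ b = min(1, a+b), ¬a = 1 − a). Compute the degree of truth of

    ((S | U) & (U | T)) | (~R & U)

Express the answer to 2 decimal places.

S | U = min(1, a+b) on (0.11, 0.47) = 0.58
U | T = min(1, a+b) on (0.47, 0.64) = 1.00
(S | U) & (U | T) = max(0, a+b−1) on (0.58, 1.00) = 0.58
~R = 1 − 0.10 = 0.90
~R & U = max(0, a+b−1) on (0.90, 0.47) = 0.37
((S | U) & (U | T)) | (~R & U) = min(1, a+b) on (0.58, 0.37) = 0.95

0.95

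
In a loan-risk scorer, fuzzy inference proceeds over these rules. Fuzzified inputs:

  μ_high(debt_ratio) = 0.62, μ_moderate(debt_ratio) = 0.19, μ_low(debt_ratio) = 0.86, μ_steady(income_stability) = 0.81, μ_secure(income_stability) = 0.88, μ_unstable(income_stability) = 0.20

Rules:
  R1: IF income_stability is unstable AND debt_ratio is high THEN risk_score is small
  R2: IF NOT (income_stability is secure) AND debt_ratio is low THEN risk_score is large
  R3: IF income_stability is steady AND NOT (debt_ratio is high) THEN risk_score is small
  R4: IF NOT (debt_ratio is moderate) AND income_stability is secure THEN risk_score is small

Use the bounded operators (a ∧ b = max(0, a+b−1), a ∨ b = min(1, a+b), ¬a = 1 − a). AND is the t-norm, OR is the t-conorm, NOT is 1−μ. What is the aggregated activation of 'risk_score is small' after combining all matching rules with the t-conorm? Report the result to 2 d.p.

R1: unstable=0.20, high=0.62; AND[max(0, a+b−1)] → w = 0.00
R2: ¬secure=1−0.88=0.12, low=0.86; AND[max(0, a+b−1)] → w = 0.00
R3: steady=0.81, ¬high=1−0.62=0.38; AND[max(0, a+b−1)] → w = 0.19
R4: ¬moderate=1−0.19=0.81, secure=0.88; AND[max(0, a+b−1)] → w = 0.69
Rules with consequent 'small': {R1, R3, R4} → strengths 0.00, 0.19, 0.69
Aggregate via t-conorm [min(1, a+b)]: 0.88

0.88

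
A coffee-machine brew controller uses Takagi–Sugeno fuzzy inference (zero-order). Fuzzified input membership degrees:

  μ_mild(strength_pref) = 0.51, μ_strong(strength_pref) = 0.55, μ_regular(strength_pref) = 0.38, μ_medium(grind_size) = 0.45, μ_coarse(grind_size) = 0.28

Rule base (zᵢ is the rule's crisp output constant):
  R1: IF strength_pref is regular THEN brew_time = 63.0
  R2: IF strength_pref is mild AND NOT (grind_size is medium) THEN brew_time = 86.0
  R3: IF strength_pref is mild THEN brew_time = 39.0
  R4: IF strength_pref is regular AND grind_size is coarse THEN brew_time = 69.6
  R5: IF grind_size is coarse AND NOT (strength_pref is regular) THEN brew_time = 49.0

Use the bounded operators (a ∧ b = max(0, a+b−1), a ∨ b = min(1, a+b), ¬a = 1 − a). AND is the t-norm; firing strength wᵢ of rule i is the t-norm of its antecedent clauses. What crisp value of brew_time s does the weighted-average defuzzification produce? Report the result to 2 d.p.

R1 (z=63.0): regular=0.38 → w = 0.38
R2 (z=86.0): mild=0.51, ¬medium=1−0.45=0.55; AND[max(0, a+b−1)] → w = 0.06
R3 (z=39.0): mild=0.51 → w = 0.51
R4 (z=69.6): regular=0.38, coarse=0.28; AND[max(0, a+b−1)] → w = 0.00
R5 (z=49.0): coarse=0.28, ¬regular=1−0.38=0.62; AND[max(0, a+b−1)] → w = 0.00
Weighted average = (0.38·63.0 + 0.06·86.0 + 0.51·39.0 + 0.00·69.6 + 0.00·49.0) / (0.38 + 0.06 + 0.51 + 0.00 + 0.00)
  = 48.9900 / 0.9500 = 51.57

51.57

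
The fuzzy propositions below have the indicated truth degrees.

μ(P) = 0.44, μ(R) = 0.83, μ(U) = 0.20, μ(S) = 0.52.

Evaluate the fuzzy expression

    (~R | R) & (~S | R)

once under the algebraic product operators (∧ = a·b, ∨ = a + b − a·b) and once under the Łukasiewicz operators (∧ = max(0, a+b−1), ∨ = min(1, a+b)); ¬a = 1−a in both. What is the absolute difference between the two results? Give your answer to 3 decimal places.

Under algebraic product:
  ~R = 1 − 0.8300 = 0.1700
  ~R | R = a + b − a·b on (0.1700, 0.8300) = 0.8589
  ~S = 1 − 0.5200 = 0.4800
  ~S | R = a + b − a·b on (0.4800, 0.8300) = 0.9116
  (~R | R) & (~S | R) = a·b on (0.8589, 0.9116) = 0.7830
  → value = 0.7830
Under Łukasiewicz:
  ~R = 1 − 0.83 = 0.17
  ~R | R = min(1, a+b) on (0.17, 0.83) = 1.00
  ~S = 1 − 0.52 = 0.48
  ~S | R = min(1, a+b) on (0.48, 0.83) = 1.00
  (~R | R) & (~S | R) = max(0, a+b−1) on (1.00, 1.00) = 1.00
  → value = 1.0000
|0.7830 − 1.0000| = 0.217

0.217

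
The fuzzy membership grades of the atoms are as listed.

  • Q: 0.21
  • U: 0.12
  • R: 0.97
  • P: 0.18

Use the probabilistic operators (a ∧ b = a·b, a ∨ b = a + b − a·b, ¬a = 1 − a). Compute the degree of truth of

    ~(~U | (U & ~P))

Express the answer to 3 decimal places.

~U = 1 − 0.1200 = 0.8800
~P = 1 − 0.1800 = 0.8200
U & ~P = a·b on (0.1200, 0.8200) = 0.0984
~U | (U & ~P) = a + b − a·b on (0.8800, 0.0984) = 0.8918
~(~U | (U & ~P)) = 1 − 0.8918 = 0.1082

0.108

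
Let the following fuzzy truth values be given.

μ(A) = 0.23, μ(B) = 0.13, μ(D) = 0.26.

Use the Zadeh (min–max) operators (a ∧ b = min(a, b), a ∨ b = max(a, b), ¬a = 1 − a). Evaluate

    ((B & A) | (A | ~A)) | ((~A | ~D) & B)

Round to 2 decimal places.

0.77

B & A = min(a, b) on (0.13, 0.23) = 0.13
~A = 1 − 0.23 = 0.77
A | ~A = max(a, b) on (0.23, 0.77) = 0.77
(B & A) | (A | ~A) = max(a, b) on (0.13, 0.77) = 0.77
~A = 1 − 0.23 = 0.77
~D = 1 − 0.26 = 0.74
~A | ~D = max(a, b) on (0.77, 0.74) = 0.77
(~A | ~D) & B = min(a, b) on (0.77, 0.13) = 0.13
((B & A) | (A | ~A)) | ((~A | ~D) & B) = max(a, b) on (0.77, 0.13) = 0.77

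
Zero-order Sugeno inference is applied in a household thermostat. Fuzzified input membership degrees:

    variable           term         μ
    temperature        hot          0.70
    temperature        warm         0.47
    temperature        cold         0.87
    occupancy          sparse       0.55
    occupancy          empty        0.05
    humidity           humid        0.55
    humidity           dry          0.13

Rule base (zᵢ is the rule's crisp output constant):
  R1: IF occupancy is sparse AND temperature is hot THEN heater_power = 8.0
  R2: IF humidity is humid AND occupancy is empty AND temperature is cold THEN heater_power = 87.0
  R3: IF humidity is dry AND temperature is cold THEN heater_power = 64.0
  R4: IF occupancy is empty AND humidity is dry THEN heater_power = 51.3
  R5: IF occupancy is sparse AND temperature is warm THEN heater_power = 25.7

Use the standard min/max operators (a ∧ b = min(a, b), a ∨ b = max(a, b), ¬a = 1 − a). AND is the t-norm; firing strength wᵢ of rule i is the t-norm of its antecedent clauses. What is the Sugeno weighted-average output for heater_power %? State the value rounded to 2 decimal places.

R1 (z=8.0): sparse=0.55, hot=0.70; AND[min(a, b)] → w = 0.55
R2 (z=87.0): humid=0.55, empty=0.05, cold=0.87; AND[min(a, b)] → w = 0.05
R3 (z=64.0): dry=0.13, cold=0.87; AND[min(a, b)] → w = 0.13
R4 (z=51.3): empty=0.05, dry=0.13; AND[min(a, b)] → w = 0.05
R5 (z=25.7): sparse=0.55, warm=0.47; AND[min(a, b)] → w = 0.47
Weighted average = (0.55·8.0 + 0.05·87.0 + 0.13·64.0 + 0.05·51.3 + 0.47·25.7) / (0.55 + 0.05 + 0.13 + 0.05 + 0.47)
  = 31.7140 / 1.2500 = 25.37

25.37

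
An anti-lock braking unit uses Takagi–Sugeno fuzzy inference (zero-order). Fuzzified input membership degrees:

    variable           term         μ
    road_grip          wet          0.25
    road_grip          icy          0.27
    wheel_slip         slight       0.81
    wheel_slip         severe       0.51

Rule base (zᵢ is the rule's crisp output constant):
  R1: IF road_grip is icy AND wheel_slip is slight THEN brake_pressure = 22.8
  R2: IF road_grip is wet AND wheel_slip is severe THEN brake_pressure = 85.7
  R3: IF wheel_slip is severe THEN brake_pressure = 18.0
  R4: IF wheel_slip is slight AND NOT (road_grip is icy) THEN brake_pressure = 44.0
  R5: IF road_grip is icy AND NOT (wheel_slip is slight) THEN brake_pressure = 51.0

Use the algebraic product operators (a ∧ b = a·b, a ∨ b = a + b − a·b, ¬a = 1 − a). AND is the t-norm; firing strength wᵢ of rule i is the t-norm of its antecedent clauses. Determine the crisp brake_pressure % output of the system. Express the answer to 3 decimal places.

35.846

R1 (z=22.8): icy=0.27, slight=0.81; AND[a·b] → w = 0.2187
R2 (z=85.7): wet=0.25, severe=0.51; AND[a·b] → w = 0.1275
R3 (z=18.0): severe=0.51 → w = 0.5100
R4 (z=44.0): slight=0.81, ¬icy=1−0.27=0.73; AND[a·b] → w = 0.5913
R5 (z=51.0): icy=0.27, ¬slight=1−0.81=0.19; AND[a·b] → w = 0.0513
Weighted average = (0.2187·22.8 + 0.1275·85.7 + 0.5100·18.0 + 0.5913·44.0 + 0.0513·51.0) / (0.2187 + 0.1275 + 0.5100 + 0.5913 + 0.0513)
  = 53.7266 / 1.4988 = 35.846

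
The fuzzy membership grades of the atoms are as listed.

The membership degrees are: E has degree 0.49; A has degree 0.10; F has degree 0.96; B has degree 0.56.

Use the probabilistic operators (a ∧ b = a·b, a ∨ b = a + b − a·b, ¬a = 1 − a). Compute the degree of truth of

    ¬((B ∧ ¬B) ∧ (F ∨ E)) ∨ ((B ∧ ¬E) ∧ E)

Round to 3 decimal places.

¬B = 1 − 0.5600 = 0.4400
B ∧ ¬B = a·b on (0.5600, 0.4400) = 0.2464
F ∨ E = a + b − a·b on (0.9600, 0.4900) = 0.9796
(B ∧ ¬B) ∧ (F ∨ E) = a·b on (0.2464, 0.9796) = 0.2414
¬((B ∧ ¬B) ∧ (F ∨ E)) = 1 − 0.2414 = 0.7586
¬E = 1 − 0.4900 = 0.5100
B ∧ ¬E = a·b on (0.5600, 0.5100) = 0.2856
(B ∧ ¬E) ∧ E = a·b on (0.2856, 0.4900) = 0.1399
¬((B ∧ ¬B) ∧ (F ∨ E)) ∨ ((B ∧ ¬E) ∧ E) = a + b − a·b on (0.7586, 0.1399) = 0.7924

0.792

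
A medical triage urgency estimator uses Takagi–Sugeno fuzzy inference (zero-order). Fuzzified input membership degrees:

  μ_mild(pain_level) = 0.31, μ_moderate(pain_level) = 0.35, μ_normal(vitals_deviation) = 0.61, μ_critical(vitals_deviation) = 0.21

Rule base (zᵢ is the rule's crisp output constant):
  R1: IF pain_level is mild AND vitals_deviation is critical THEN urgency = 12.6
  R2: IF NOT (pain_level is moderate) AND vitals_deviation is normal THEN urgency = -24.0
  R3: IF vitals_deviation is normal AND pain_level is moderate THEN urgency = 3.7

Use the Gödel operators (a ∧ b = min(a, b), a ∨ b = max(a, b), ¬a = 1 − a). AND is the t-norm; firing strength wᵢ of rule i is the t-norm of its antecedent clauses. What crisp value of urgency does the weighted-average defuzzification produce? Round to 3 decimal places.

R1 (z=12.6): mild=0.31, critical=0.21; AND[min(a, b)] → w = 0.21
R2 (z=-24.0): ¬moderate=1−0.35=0.65, normal=0.61; AND[min(a, b)] → w = 0.61
R3 (z=3.7): normal=0.61, moderate=0.35; AND[min(a, b)] → w = 0.35
Weighted average = (0.21·12.6 + 0.61·-24.0 + 0.35·3.7) / (0.21 + 0.61 + 0.35)
  = -10.6990 / 1.1700 = -9.144

-9.144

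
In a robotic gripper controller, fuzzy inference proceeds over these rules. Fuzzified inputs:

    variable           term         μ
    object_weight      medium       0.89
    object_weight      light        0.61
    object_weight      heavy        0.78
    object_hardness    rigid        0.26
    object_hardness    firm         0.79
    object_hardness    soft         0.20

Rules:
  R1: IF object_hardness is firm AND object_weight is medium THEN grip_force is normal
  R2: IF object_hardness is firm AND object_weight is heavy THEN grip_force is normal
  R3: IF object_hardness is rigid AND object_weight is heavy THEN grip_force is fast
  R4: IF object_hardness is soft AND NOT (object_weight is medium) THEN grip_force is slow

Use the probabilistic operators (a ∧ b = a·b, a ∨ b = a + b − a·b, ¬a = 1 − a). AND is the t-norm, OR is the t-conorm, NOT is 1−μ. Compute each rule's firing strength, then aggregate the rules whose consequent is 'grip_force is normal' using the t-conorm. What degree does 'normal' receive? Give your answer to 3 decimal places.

0.886

R1: firm=0.79, medium=0.89; AND[a·b] → w = 0.7031
R2: firm=0.79, heavy=0.78; AND[a·b] → w = 0.6162
R3: rigid=0.26, heavy=0.78; AND[a·b] → w = 0.2028
R4: soft=0.20, ¬medium=1−0.89=0.11; AND[a·b] → w = 0.0220
Rules with consequent 'normal': {R1, R2} → strengths 0.7031, 0.6162
Aggregate via t-conorm [a + b − a·b]: 0.8860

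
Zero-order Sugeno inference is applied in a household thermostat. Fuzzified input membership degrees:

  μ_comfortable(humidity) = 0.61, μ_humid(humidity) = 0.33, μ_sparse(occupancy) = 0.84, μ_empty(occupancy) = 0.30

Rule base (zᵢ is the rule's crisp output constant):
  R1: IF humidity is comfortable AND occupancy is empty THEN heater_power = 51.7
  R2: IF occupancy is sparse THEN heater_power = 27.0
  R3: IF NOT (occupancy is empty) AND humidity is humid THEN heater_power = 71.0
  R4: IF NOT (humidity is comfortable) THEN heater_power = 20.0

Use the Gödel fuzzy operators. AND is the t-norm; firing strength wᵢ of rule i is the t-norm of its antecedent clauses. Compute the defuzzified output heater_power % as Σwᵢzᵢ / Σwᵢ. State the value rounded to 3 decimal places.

R1 (z=51.7): comfortable=0.61, empty=0.30; AND[min(a, b)] → w = 0.30
R2 (z=27.0): sparse=0.84 → w = 0.84
R3 (z=71.0): ¬empty=1−0.30=0.70, humid=0.33; AND[min(a, b)] → w = 0.33
R4 (z=20.0): ¬comfortable=1−0.61=0.39 → w = 0.39
Weighted average = (0.30·51.7 + 0.84·27.0 + 0.33·71.0 + 0.39·20.0) / (0.30 + 0.84 + 0.33 + 0.39)
  = 69.4200 / 1.8600 = 37.323

37.323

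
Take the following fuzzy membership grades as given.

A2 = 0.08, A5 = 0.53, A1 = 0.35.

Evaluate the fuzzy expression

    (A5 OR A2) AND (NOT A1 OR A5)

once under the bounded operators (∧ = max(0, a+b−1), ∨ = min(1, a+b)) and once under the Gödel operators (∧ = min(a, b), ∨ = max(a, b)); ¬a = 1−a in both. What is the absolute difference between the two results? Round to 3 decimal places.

0.080

Under bounded:
  A5 OR A2 = min(1, a+b) on (0.53, 0.08) = 0.61
  NOT A1 = 1 − 0.35 = 0.65
  NOT A1 OR A5 = min(1, a+b) on (0.65, 0.53) = 1.00
  (A5 OR A2) AND (NOT A1 OR A5) = max(0, a+b−1) on (0.61, 1.00) = 0.61
  → value = 0.6100
Under Gödel:
  A5 OR A2 = max(a, b) on (0.53, 0.08) = 0.53
  NOT A1 = 1 − 0.35 = 0.65
  NOT A1 OR A5 = max(a, b) on (0.65, 0.53) = 0.65
  (A5 OR A2) AND (NOT A1 OR A5) = min(a, b) on (0.53, 0.65) = 0.53
  → value = 0.5300
|0.6100 − 0.5300| = 0.080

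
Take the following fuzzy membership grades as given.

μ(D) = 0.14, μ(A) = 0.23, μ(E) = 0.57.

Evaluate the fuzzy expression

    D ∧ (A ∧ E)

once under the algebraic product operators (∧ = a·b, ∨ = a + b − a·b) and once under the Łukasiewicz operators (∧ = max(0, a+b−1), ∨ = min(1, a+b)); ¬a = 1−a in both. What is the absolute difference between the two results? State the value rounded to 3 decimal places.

0.018

Under algebraic product:
  A ∧ E = a·b on (0.2300, 0.5700) = 0.1311
  D ∧ (A ∧ E) = a·b on (0.1400, 0.1311) = 0.0184
  → value = 0.0184
Under Łukasiewicz:
  A ∧ E = max(0, a+b−1) on (0.23, 0.57) = 0.00
  D ∧ (A ∧ E) = max(0, a+b−1) on (0.14, 0.00) = 0.00
  → value = 0.0000
|0.0184 − 0.0000| = 0.018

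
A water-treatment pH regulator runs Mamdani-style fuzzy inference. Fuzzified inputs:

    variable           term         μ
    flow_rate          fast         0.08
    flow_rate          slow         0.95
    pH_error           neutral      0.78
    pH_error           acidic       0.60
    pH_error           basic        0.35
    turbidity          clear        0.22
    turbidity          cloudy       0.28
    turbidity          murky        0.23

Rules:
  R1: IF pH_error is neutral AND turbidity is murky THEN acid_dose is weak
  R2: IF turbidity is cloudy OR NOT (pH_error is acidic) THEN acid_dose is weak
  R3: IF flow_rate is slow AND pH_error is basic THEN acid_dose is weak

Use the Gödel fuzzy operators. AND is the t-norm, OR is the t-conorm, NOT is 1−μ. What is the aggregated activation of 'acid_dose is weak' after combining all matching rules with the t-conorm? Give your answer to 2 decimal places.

R1: neutral=0.78, murky=0.23; AND[min(a, b)] → w = 0.23
R2: cloudy=0.28, ¬acidic=1−0.60=0.40; OR[max(a, b)] → w = 0.40
R3: slow=0.95, basic=0.35; AND[min(a, b)] → w = 0.35
Rules with consequent 'weak': {R1, R2, R3} → strengths 0.23, 0.40, 0.35
Aggregate via t-conorm [max(a, b)]: 0.40

0.40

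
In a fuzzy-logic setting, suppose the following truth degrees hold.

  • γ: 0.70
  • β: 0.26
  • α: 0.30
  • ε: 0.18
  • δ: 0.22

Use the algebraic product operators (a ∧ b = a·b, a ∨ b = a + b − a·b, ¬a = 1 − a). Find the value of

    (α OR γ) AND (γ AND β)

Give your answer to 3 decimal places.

α OR γ = a + b − a·b on (0.3000, 0.7000) = 0.7900
γ AND β = a·b on (0.7000, 0.2600) = 0.1820
(α OR γ) AND (γ AND β) = a·b on (0.7900, 0.1820) = 0.1438

0.144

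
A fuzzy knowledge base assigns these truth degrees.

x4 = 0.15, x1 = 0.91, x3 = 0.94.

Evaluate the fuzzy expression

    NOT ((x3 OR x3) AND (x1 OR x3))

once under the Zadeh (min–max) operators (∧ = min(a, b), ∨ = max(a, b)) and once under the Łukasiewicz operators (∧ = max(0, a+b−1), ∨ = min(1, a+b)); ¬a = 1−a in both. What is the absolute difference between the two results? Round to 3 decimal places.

0.060

Under Zadeh (min–max):
  x3 OR x3 = max(a, b) on (0.94, 0.94) = 0.94
  x1 OR x3 = max(a, b) on (0.91, 0.94) = 0.94
  (x3 OR x3) AND (x1 OR x3) = min(a, b) on (0.94, 0.94) = 0.94
  NOT ((x3 OR x3) AND (x1 OR x3)) = 1 − 0.94 = 0.06
  → value = 0.0600
Under Łukasiewicz:
  x3 OR x3 = min(1, a+b) on (0.94, 0.94) = 1.00
  x1 OR x3 = min(1, a+b) on (0.91, 0.94) = 1.00
  (x3 OR x3) AND (x1 OR x3) = max(0, a+b−1) on (1.00, 1.00) = 1.00
  NOT ((x3 OR x3) AND (x1 OR x3)) = 1 − 1.00 = 0.00
  → value = 0.0000
|0.0600 − 0.0000| = 0.060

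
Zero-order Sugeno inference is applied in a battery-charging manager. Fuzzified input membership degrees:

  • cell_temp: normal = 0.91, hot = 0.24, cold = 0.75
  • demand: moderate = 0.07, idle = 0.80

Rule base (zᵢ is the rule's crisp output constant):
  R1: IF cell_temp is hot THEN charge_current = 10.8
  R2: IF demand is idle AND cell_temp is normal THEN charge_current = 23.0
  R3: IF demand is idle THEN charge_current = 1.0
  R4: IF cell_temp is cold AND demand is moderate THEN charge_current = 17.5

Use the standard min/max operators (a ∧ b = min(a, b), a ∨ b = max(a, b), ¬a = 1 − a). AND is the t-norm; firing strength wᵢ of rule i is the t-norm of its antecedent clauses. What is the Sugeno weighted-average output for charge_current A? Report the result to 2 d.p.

12.05

R1 (z=10.8): hot=0.24 → w = 0.24
R2 (z=23.0): idle=0.80, normal=0.91; AND[min(a, b)] → w = 0.80
R3 (z=1.0): idle=0.80 → w = 0.80
R4 (z=17.5): cold=0.75, moderate=0.07; AND[min(a, b)] → w = 0.07
Weighted average = (0.24·10.8 + 0.80·23.0 + 0.80·1.0 + 0.07·17.5) / (0.24 + 0.80 + 0.80 + 0.07)
  = 23.0170 / 1.9100 = 12.05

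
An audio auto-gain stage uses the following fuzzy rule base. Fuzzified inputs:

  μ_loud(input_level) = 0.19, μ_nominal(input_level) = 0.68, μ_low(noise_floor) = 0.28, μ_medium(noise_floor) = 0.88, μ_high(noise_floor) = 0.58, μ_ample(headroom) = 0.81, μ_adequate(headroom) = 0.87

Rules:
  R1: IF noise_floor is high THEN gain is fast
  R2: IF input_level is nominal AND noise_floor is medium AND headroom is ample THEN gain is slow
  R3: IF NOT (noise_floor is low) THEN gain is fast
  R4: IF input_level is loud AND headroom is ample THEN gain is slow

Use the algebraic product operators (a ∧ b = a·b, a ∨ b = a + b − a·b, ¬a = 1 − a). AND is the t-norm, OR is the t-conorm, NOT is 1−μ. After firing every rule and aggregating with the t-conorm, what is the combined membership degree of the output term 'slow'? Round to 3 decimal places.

0.564

R1: high=0.58 → w = 0.5800
R2: nominal=0.68, medium=0.88, ample=0.81; AND[a·b] → w = 0.4847
R3: ¬low=1−0.28=0.72 → w = 0.7200
R4: loud=0.19, ample=0.81; AND[a·b] → w = 0.1539
Rules with consequent 'slow': {R2, R4} → strengths 0.4847, 0.1539
Aggregate via t-conorm [a + b − a·b]: 0.5640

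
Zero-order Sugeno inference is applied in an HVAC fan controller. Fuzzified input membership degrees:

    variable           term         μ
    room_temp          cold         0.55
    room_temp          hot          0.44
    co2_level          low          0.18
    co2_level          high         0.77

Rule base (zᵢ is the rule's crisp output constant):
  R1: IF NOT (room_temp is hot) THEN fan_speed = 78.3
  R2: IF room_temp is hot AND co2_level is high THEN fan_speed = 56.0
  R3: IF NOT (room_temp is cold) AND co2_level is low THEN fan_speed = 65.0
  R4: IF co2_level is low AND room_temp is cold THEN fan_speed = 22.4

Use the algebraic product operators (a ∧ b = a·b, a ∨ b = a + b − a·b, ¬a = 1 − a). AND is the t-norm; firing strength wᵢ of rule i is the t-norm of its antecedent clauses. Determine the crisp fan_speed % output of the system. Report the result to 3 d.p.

65.168

R1 (z=78.3): ¬hot=1−0.44=0.56 → w = 0.5600
R2 (z=56.0): hot=0.44, high=0.77; AND[a·b] → w = 0.3388
R3 (z=65.0): ¬cold=1−0.55=0.45, low=0.18; AND[a·b] → w = 0.0810
R4 (z=22.4): low=0.18, cold=0.55; AND[a·b] → w = 0.0990
Weighted average = (0.5600·78.3 + 0.3388·56.0 + 0.0810·65.0 + 0.0990·22.4) / (0.5600 + 0.3388 + 0.0810 + 0.0990)
  = 70.3034 / 1.0788 = 65.168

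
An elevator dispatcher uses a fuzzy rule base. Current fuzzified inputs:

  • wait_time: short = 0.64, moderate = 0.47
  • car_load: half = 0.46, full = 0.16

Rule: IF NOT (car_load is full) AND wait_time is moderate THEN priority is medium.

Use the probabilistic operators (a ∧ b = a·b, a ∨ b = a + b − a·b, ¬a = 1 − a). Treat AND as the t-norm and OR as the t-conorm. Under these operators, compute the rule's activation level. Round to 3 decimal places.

0.395

firing strength: ¬full=1−0.16=0.84, moderate=0.47; AND[a·b] → w = 0.3948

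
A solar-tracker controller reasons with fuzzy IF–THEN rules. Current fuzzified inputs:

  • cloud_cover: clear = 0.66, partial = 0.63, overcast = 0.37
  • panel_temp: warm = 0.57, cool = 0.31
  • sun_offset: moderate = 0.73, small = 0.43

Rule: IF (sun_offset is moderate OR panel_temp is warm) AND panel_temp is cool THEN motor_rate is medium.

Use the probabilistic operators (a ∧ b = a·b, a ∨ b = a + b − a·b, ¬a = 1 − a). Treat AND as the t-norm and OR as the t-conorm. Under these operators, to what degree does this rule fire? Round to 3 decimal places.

0.274

firing strength: (moderate=0.73 OR warm=0.57) = 0.8839; AND[a·b] with cool=0.31 → w = 0.2740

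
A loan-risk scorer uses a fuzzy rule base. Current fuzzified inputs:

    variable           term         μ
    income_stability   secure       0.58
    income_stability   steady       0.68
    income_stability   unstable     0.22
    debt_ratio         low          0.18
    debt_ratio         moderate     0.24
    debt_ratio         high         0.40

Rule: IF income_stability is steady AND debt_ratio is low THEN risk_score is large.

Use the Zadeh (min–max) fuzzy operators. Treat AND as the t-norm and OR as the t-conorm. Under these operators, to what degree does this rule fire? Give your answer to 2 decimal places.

0.18

firing strength: steady=0.68, low=0.18; AND[min(a, b)] → w = 0.18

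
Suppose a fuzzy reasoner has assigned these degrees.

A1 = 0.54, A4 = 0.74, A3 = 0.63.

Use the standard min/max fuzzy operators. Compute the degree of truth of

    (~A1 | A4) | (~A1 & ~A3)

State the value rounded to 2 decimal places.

0.74

~A1 = 1 − 0.54 = 0.46
~A1 | A4 = max(a, b) on (0.46, 0.74) = 0.74
~A1 = 1 − 0.54 = 0.46
~A3 = 1 − 0.63 = 0.37
~A1 & ~A3 = min(a, b) on (0.46, 0.37) = 0.37
(~A1 | A4) | (~A1 & ~A3) = max(a, b) on (0.74, 0.37) = 0.74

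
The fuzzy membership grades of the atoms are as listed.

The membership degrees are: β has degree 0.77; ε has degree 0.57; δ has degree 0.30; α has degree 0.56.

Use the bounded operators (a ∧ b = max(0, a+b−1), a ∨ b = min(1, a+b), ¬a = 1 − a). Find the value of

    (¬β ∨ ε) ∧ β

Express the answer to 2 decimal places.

0.57

¬β = 1 − 0.77 = 0.23
¬β ∨ ε = min(1, a+b) on (0.23, 0.57) = 0.80
(¬β ∨ ε) ∧ β = max(0, a+b−1) on (0.80, 0.77) = 0.57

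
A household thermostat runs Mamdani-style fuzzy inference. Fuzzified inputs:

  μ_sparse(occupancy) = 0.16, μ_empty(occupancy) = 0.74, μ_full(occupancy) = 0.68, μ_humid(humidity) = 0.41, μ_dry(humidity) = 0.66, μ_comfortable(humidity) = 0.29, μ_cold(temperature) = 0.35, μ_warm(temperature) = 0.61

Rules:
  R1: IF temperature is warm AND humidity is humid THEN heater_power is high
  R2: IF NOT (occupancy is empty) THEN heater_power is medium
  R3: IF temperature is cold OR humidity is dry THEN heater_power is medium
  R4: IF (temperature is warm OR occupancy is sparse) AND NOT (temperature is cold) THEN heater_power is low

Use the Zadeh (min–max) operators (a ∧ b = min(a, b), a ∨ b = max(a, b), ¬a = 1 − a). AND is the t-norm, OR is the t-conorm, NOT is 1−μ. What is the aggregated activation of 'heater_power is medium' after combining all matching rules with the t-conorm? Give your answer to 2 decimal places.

R1: warm=0.61, humid=0.41; AND[min(a, b)] → w = 0.41
R2: ¬empty=1−0.74=0.26 → w = 0.26
R3: cold=0.35, dry=0.66; OR[max(a, b)] → w = 0.66
R4: (warm=0.61 OR sparse=0.16) = 0.61; AND[min(a, b)] with ¬cold=1−0.35=0.65 → w = 0.61
Rules with consequent 'medium': {R2, R3} → strengths 0.26, 0.66
Aggregate via t-conorm [max(a, b)]: 0.66

0.66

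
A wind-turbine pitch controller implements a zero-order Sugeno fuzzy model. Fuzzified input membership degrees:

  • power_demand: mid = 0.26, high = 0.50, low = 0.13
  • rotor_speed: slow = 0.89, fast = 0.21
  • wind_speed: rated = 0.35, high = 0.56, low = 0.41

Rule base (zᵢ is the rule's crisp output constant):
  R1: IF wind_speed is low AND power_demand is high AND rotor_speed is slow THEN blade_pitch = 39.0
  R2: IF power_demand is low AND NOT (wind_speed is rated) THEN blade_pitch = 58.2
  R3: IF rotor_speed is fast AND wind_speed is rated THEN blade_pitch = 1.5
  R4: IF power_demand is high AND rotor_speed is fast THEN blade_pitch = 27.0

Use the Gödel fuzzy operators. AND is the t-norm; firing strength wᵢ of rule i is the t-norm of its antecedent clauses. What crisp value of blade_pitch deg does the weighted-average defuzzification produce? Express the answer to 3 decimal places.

30.772

R1 (z=39.0): low=0.41, high=0.50, slow=0.89; AND[min(a, b)] → w = 0.41
R2 (z=58.2): low=0.13, ¬rated=1−0.35=0.65; AND[min(a, b)] → w = 0.13
R3 (z=1.5): fast=0.21, rated=0.35; AND[min(a, b)] → w = 0.21
R4 (z=27.0): high=0.50, fast=0.21; AND[min(a, b)] → w = 0.21
Weighted average = (0.41·39.0 + 0.13·58.2 + 0.21·1.5 + 0.21·27.0) / (0.41 + 0.13 + 0.21 + 0.21)
  = 29.5410 / 0.9600 = 30.772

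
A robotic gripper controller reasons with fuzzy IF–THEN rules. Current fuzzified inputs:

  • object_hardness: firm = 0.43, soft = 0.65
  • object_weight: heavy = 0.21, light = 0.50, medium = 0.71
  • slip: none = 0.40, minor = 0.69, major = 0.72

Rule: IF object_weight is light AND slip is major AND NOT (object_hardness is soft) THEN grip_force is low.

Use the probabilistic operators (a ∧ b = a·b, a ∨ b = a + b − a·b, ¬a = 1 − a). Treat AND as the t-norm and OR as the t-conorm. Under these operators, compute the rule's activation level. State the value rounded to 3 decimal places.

0.126

firing strength: light=0.50, major=0.72, ¬soft=1−0.65=0.35; AND[a·b] → w = 0.1260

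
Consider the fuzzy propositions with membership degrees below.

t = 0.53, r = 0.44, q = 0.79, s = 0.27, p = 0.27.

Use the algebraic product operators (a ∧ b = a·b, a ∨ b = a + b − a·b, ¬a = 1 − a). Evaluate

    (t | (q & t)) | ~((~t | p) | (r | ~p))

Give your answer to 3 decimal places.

0.743

q & t = a·b on (0.7900, 0.5300) = 0.4187
t | (q & t) = a + b − a·b on (0.5300, 0.4187) = 0.7268
~t = 1 − 0.5300 = 0.4700
~t | p = a + b − a·b on (0.4700, 0.2700) = 0.6131
~p = 1 − 0.2700 = 0.7300
r | ~p = a + b − a·b on (0.4400, 0.7300) = 0.8488
(~t | p) | (r | ~p) = a + b − a·b on (0.6131, 0.8488) = 0.9415
~((~t | p) | (r | ~p)) = 1 − 0.9415 = 0.0585
(t | (q & t)) | ~((~t | p) | (r | ~p)) = a + b − a·b on (0.7268, 0.0585) = 0.7428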